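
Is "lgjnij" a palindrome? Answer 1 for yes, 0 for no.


Input: lgjnij
Reversed: jinjgl
  Compare pos 0 ('l') with pos 5 ('j'): MISMATCH
  Compare pos 1 ('g') with pos 4 ('i'): MISMATCH
  Compare pos 2 ('j') with pos 3 ('n'): MISMATCH
Result: not a palindrome

0


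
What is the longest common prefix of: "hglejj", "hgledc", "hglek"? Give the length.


Words: hglejj, hgledc, hglek
  Position 0: all 'h' => match
  Position 1: all 'g' => match
  Position 2: all 'l' => match
  Position 3: all 'e' => match
  Position 4: ('j', 'd', 'k') => mismatch, stop
LCP = "hgle" (length 4)

4


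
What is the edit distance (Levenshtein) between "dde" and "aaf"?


Computing edit distance: "dde" -> "aaf"
DP table:
           a    a    f
      0    1    2    3
  d   1    1    2    3
  d   2    2    2    3
  e   3    3    3    3
Edit distance = dp[3][3] = 3

3


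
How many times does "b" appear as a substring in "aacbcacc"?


Searching for "b" in "aacbcacc"
Scanning each position:
  Position 0: "a" => no
  Position 1: "a" => no
  Position 2: "c" => no
  Position 3: "b" => MATCH
  Position 4: "c" => no
  Position 5: "a" => no
  Position 6: "c" => no
  Position 7: "c" => no
Total occurrences: 1

1


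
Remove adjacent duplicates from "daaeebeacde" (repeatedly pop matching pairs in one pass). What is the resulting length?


Input: daaeebeacde
Stack-based adjacent duplicate removal:
  Read 'd': push. Stack: d
  Read 'a': push. Stack: da
  Read 'a': matches stack top 'a' => pop. Stack: d
  Read 'e': push. Stack: de
  Read 'e': matches stack top 'e' => pop. Stack: d
  Read 'b': push. Stack: db
  Read 'e': push. Stack: dbe
  Read 'a': push. Stack: dbea
  Read 'c': push. Stack: dbeac
  Read 'd': push. Stack: dbeacd
  Read 'e': push. Stack: dbeacde
Final stack: "dbeacde" (length 7)

7


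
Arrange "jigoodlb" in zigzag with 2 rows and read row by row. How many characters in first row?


Zigzag "jigoodlb" into 2 rows:
Placing characters:
  'j' => row 0
  'i' => row 1
  'g' => row 0
  'o' => row 1
  'o' => row 0
  'd' => row 1
  'l' => row 0
  'b' => row 1
Rows:
  Row 0: "jgol"
  Row 1: "iodb"
First row length: 4

4


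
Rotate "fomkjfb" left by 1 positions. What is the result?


Input: "fomkjfb", rotate left by 1
First 1 characters: "f"
Remaining characters: "omkjfb"
Concatenate remaining + first: "omkjfb" + "f" = "omkjfbf"

omkjfbf


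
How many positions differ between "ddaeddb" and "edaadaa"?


Comparing "ddaeddb" and "edaadaa" position by position:
  Position 0: 'd' vs 'e' => DIFFER
  Position 1: 'd' vs 'd' => same
  Position 2: 'a' vs 'a' => same
  Position 3: 'e' vs 'a' => DIFFER
  Position 4: 'd' vs 'd' => same
  Position 5: 'd' vs 'a' => DIFFER
  Position 6: 'b' vs 'a' => DIFFER
Positions that differ: 4

4


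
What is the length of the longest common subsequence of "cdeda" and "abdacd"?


LCS of "cdeda" and "abdacd"
DP table:
           a    b    d    a    c    d
      0    0    0    0    0    0    0
  c   0    0    0    0    0    1    1
  d   0    0    0    1    1    1    2
  e   0    0    0    1    1    1    2
  d   0    0    0    1    1    1    2
  a   0    1    1    1    2    2    2
LCS length = dp[5][6] = 2

2


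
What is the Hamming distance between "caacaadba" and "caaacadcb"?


Comparing "caacaadba" and "caaacadcb" position by position:
  Position 0: 'c' vs 'c' => same
  Position 1: 'a' vs 'a' => same
  Position 2: 'a' vs 'a' => same
  Position 3: 'c' vs 'a' => differ
  Position 4: 'a' vs 'c' => differ
  Position 5: 'a' vs 'a' => same
  Position 6: 'd' vs 'd' => same
  Position 7: 'b' vs 'c' => differ
  Position 8: 'a' vs 'b' => differ
Total differences (Hamming distance): 4

4


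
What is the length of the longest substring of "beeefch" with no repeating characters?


Input: "beeefch"
Sliding window (track last position of each char):
  Position 0 ('b'): window [0,0] length 1 -- new best
  Position 1 ('e'): window [0,1] length 2 -- new best
  Position 2 ('e'): repeat (last at 1), move window start to 2
  Position 2 ('e'): window [2,2] length 1
  Position 3 ('e'): repeat (last at 2), move window start to 3
  Position 3 ('e'): window [3,3] length 1
  Position 4 ('f'): window [3,4] length 2
  Position 5 ('c'): window [3,5] length 3 -- new best
  Position 6 ('h'): window [3,6] length 4 -- new best
Longest substring with no repeats: "efch" with length 4

4


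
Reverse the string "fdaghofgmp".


Input: fdaghofgmp
Reading characters right to left:
  Position 9: 'p'
  Position 8: 'm'
  Position 7: 'g'
  Position 6: 'f'
  Position 5: 'o'
  Position 4: 'h'
  Position 3: 'g'
  Position 2: 'a'
  Position 1: 'd'
  Position 0: 'f'
Reversed: pmgfohgadf

pmgfohgadf


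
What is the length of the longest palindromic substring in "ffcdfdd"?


Input: "ffcdfdd"
Checking substrings for palindromes:
  [3:6] "dfd" (len 3) => palindrome
  [0:2] "ff" (len 2) => palindrome
  [5:7] "dd" (len 2) => palindrome
Longest palindromic substring: "dfd" with length 3

3


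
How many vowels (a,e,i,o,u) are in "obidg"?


Input: obidg
Checking each character:
  'o' at position 0: vowel (running total: 1)
  'b' at position 1: consonant
  'i' at position 2: vowel (running total: 2)
  'd' at position 3: consonant
  'g' at position 4: consonant
Total vowels: 2

2


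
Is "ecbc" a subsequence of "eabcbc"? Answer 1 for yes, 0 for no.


Check if "ecbc" is a subsequence of "eabcbc"
Greedy scan:
  Position 0 ('e'): matches sub[0] = 'e'
  Position 1 ('a'): no match needed
  Position 2 ('b'): no match needed
  Position 3 ('c'): matches sub[1] = 'c'
  Position 4 ('b'): matches sub[2] = 'b'
  Position 5 ('c'): matches sub[3] = 'c'
All 4 characters matched => is a subsequence

1


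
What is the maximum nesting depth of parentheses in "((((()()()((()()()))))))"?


Input: "((((()()()((()()()))))))"
Tracking depth:
  Position 0 '(': depth becomes 1
  Position 1 '(': depth becomes 2
  Position 2 '(': depth becomes 3
  Position 3 '(': depth becomes 4
  Position 4 '(': depth becomes 5
  Position 5 ')': depth becomes 4
  Position 6 '(': depth becomes 5
  Position 7 ')': depth becomes 4
  Position 8 '(': depth becomes 5
  Position 9 ')': depth becomes 4
  Position 10 '(': depth becomes 5
  Position 11 '(': depth becomes 6
  Position 12 '(': depth becomes 7
  Position 13 ')': depth becomes 6
  Position 14 '(': depth becomes 7
  Position 15 ')': depth becomes 6
  Position 16 '(': depth becomes 7
  Position 17 ')': depth becomes 6
  Position 18 ')': depth becomes 5
  Position 19 ')': depth becomes 4
  Position 20 ')': depth becomes 3
  Position 21 ')': depth becomes 2
  Position 22 ')': depth becomes 1
  Position 23 ')': depth becomes 0
Maximum depth reached: 7

7


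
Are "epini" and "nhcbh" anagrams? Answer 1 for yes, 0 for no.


Strings: "epini", "nhcbh"
Sorted first:  eiinp
Sorted second: bchhn
Differ at position 0: 'e' vs 'b' => not anagrams

0


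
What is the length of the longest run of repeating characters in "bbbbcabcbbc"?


Input: "bbbbcabcbbc"
Scanning for longest run:
  Position 1 ('b'): continues run of 'b', length=2
  Position 2 ('b'): continues run of 'b', length=3
  Position 3 ('b'): continues run of 'b', length=4
  Position 4 ('c'): new char, reset run to 1
  Position 5 ('a'): new char, reset run to 1
  Position 6 ('b'): new char, reset run to 1
  Position 7 ('c'): new char, reset run to 1
  Position 8 ('b'): new char, reset run to 1
  Position 9 ('b'): continues run of 'b', length=2
  Position 10 ('c'): new char, reset run to 1
Longest run: 'b' with length 4

4


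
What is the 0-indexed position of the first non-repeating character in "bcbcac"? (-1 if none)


Input: bcbcac
Character frequencies:
  'a': 1
  'b': 2
  'c': 3
Scanning left to right for freq == 1:
  Position 0 ('b'): freq=2, skip
  Position 1 ('c'): freq=3, skip
  Position 2 ('b'): freq=2, skip
  Position 3 ('c'): freq=3, skip
  Position 4 ('a'): unique! => answer = 4

4


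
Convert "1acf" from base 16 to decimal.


Input: "1acf" in base 16
Positional expansion:
  Digit '1' (value 1) x 16^3 = 4096
  Digit 'a' (value 10) x 16^2 = 2560
  Digit 'c' (value 12) x 16^1 = 192
  Digit 'f' (value 15) x 16^0 = 15
Sum = 6863

6863


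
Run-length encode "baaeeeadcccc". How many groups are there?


Input: baaeeeadcccc
Scanning for consecutive runs:
  Group 1: 'b' x 1 (positions 0-0)
  Group 2: 'a' x 2 (positions 1-2)
  Group 3: 'e' x 3 (positions 3-5)
  Group 4: 'a' x 1 (positions 6-6)
  Group 5: 'd' x 1 (positions 7-7)
  Group 6: 'c' x 4 (positions 8-11)
Total groups: 6

6


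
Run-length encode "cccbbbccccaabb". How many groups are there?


Input: cccbbbccccaabb
Scanning for consecutive runs:
  Group 1: 'c' x 3 (positions 0-2)
  Group 2: 'b' x 3 (positions 3-5)
  Group 3: 'c' x 4 (positions 6-9)
  Group 4: 'a' x 2 (positions 10-11)
  Group 5: 'b' x 2 (positions 12-13)
Total groups: 5

5


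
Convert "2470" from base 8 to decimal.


Input: "2470" in base 8
Positional expansion:
  Digit '2' (value 2) x 8^3 = 1024
  Digit '4' (value 4) x 8^2 = 256
  Digit '7' (value 7) x 8^1 = 56
  Digit '0' (value 0) x 8^0 = 0
Sum = 1336

1336


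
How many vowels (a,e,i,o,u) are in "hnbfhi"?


Input: hnbfhi
Checking each character:
  'h' at position 0: consonant
  'n' at position 1: consonant
  'b' at position 2: consonant
  'f' at position 3: consonant
  'h' at position 4: consonant
  'i' at position 5: vowel (running total: 1)
Total vowels: 1

1


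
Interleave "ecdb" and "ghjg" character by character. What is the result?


Interleaving "ecdb" and "ghjg":
  Position 0: 'e' from first, 'g' from second => "eg"
  Position 1: 'c' from first, 'h' from second => "ch"
  Position 2: 'd' from first, 'j' from second => "dj"
  Position 3: 'b' from first, 'g' from second => "bg"
Result: egchdjbg

egchdjbg


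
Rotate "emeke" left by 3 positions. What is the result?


Input: "emeke", rotate left by 3
First 3 characters: "eme"
Remaining characters: "ke"
Concatenate remaining + first: "ke" + "eme" = "keeme"

keeme


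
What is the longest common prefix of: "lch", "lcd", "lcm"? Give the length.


Words: lch, lcd, lcm
  Position 0: all 'l' => match
  Position 1: all 'c' => match
  Position 2: ('h', 'd', 'm') => mismatch, stop
LCP = "lc" (length 2)

2


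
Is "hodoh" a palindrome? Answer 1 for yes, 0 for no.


Input: hodoh
Reversed: hodoh
  Compare pos 0 ('h') with pos 4 ('h'): match
  Compare pos 1 ('o') with pos 3 ('o'): match
Result: palindrome

1


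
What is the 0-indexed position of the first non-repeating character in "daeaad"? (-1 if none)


Input: daeaad
Character frequencies:
  'a': 3
  'd': 2
  'e': 1
Scanning left to right for freq == 1:
  Position 0 ('d'): freq=2, skip
  Position 1 ('a'): freq=3, skip
  Position 2 ('e'): unique! => answer = 2

2


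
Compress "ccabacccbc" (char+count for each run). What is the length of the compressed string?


Input: ccabacccbc
Runs:
  'c' x 2 => "c2"
  'a' x 1 => "a1"
  'b' x 1 => "b1"
  'a' x 1 => "a1"
  'c' x 3 => "c3"
  'b' x 1 => "b1"
  'c' x 1 => "c1"
Compressed: "c2a1b1a1c3b1c1"
Compressed length: 14

14


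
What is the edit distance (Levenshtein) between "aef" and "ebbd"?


Computing edit distance: "aef" -> "ebbd"
DP table:
           e    b    b    d
      0    1    2    3    4
  a   1    1    2    3    4
  e   2    1    2    3    4
  f   3    2    2    3    4
Edit distance = dp[3][4] = 4

4


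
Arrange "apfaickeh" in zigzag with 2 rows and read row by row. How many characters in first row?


Zigzag "apfaickeh" into 2 rows:
Placing characters:
  'a' => row 0
  'p' => row 1
  'f' => row 0
  'a' => row 1
  'i' => row 0
  'c' => row 1
  'k' => row 0
  'e' => row 1
  'h' => row 0
Rows:
  Row 0: "afikh"
  Row 1: "pace"
First row length: 5

5


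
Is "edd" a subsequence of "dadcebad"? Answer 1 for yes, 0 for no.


Check if "edd" is a subsequence of "dadcebad"
Greedy scan:
  Position 0 ('d'): no match needed
  Position 1 ('a'): no match needed
  Position 2 ('d'): no match needed
  Position 3 ('c'): no match needed
  Position 4 ('e'): matches sub[0] = 'e'
  Position 5 ('b'): no match needed
  Position 6 ('a'): no match needed
  Position 7 ('d'): matches sub[1] = 'd'
Only matched 2/3 characters => not a subsequence

0


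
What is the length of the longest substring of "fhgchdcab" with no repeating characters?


Input: "fhgchdcab"
Sliding window (track last position of each char):
  Position 0 ('f'): window [0,0] length 1 -- new best
  Position 1 ('h'): window [0,1] length 2 -- new best
  Position 2 ('g'): window [0,2] length 3 -- new best
  Position 3 ('c'): window [0,3] length 4 -- new best
  Position 4 ('h'): repeat (last at 1), move window start to 2
  Position 4 ('h'): window [2,4] length 3
  Position 5 ('d'): window [2,5] length 4
  Position 6 ('c'): repeat (last at 3), move window start to 4
  Position 6 ('c'): window [4,6] length 3
  Position 7 ('a'): window [4,7] length 4
  Position 8 ('b'): window [4,8] length 5 -- new best
Longest substring with no repeats: "hdcab" with length 5

5


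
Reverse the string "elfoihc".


Input: elfoihc
Reading characters right to left:
  Position 6: 'c'
  Position 5: 'h'
  Position 4: 'i'
  Position 3: 'o'
  Position 2: 'f'
  Position 1: 'l'
  Position 0: 'e'
Reversed: chiofle

chiofle


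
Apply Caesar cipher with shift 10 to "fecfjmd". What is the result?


Caesar cipher: shift "fecfjmd" by 10
  'f' (pos 5) + 10 = pos 15 = 'p'
  'e' (pos 4) + 10 = pos 14 = 'o'
  'c' (pos 2) + 10 = pos 12 = 'm'
  'f' (pos 5) + 10 = pos 15 = 'p'
  'j' (pos 9) + 10 = pos 19 = 't'
  'm' (pos 12) + 10 = pos 22 = 'w'
  'd' (pos 3) + 10 = pos 13 = 'n'
Result: pomptwn

pomptwn


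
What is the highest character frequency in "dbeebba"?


Input: dbeebba
Character counts:
  'a': 1
  'b': 3
  'd': 1
  'e': 2
Maximum frequency: 3

3


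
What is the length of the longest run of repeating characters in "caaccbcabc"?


Input: "caaccbcabc"
Scanning for longest run:
  Position 1 ('a'): new char, reset run to 1
  Position 2 ('a'): continues run of 'a', length=2
  Position 3 ('c'): new char, reset run to 1
  Position 4 ('c'): continues run of 'c', length=2
  Position 5 ('b'): new char, reset run to 1
  Position 6 ('c'): new char, reset run to 1
  Position 7 ('a'): new char, reset run to 1
  Position 8 ('b'): new char, reset run to 1
  Position 9 ('c'): new char, reset run to 1
Longest run: 'a' with length 2

2


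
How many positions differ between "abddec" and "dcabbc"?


Comparing "abddec" and "dcabbc" position by position:
  Position 0: 'a' vs 'd' => DIFFER
  Position 1: 'b' vs 'c' => DIFFER
  Position 2: 'd' vs 'a' => DIFFER
  Position 3: 'd' vs 'b' => DIFFER
  Position 4: 'e' vs 'b' => DIFFER
  Position 5: 'c' vs 'c' => same
Positions that differ: 5

5


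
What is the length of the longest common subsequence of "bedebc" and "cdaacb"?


LCS of "bedebc" and "cdaacb"
DP table:
           c    d    a    a    c    b
      0    0    0    0    0    0    0
  b   0    0    0    0    0    0    1
  e   0    0    0    0    0    0    1
  d   0    0    1    1    1    1    1
  e   0    0    1    1    1    1    1
  b   0    0    1    1    1    1    2
  c   0    1    1    1    1    2    2
LCS length = dp[6][6] = 2

2


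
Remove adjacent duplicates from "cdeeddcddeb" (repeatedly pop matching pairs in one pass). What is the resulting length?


Input: cdeeddcddeb
Stack-based adjacent duplicate removal:
  Read 'c': push. Stack: c
  Read 'd': push. Stack: cd
  Read 'e': push. Stack: cde
  Read 'e': matches stack top 'e' => pop. Stack: cd
  Read 'd': matches stack top 'd' => pop. Stack: c
  Read 'd': push. Stack: cd
  Read 'c': push. Stack: cdc
  Read 'd': push. Stack: cdcd
  Read 'd': matches stack top 'd' => pop. Stack: cdc
  Read 'e': push. Stack: cdce
  Read 'b': push. Stack: cdceb
Final stack: "cdceb" (length 5)

5


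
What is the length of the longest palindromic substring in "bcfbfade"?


Input: "bcfbfade"
Checking substrings for palindromes:
  [2:5] "fbf" (len 3) => palindrome
Longest palindromic substring: "fbf" with length 3

3


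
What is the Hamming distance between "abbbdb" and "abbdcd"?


Comparing "abbbdb" and "abbdcd" position by position:
  Position 0: 'a' vs 'a' => same
  Position 1: 'b' vs 'b' => same
  Position 2: 'b' vs 'b' => same
  Position 3: 'b' vs 'd' => differ
  Position 4: 'd' vs 'c' => differ
  Position 5: 'b' vs 'd' => differ
Total differences (Hamming distance): 3

3


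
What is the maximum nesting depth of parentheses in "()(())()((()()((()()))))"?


Input: "()(())()((()()((()()))))"
Tracking depth:
  Position 0 '(': depth becomes 1
  Position 1 ')': depth becomes 0
  Position 2 '(': depth becomes 1
  Position 3 '(': depth becomes 2
  Position 4 ')': depth becomes 1
  Position 5 ')': depth becomes 0
  Position 6 '(': depth becomes 1
  Position 7 ')': depth becomes 0
  Position 8 '(': depth becomes 1
  Position 9 '(': depth becomes 2
  Position 10 '(': depth becomes 3
  Position 11 ')': depth becomes 2
  Position 12 '(': depth becomes 3
  Position 13 ')': depth becomes 2
  Position 14 '(': depth becomes 3
  Position 15 '(': depth becomes 4
  Position 16 '(': depth becomes 5
  Position 17 ')': depth becomes 4
  Position 18 '(': depth becomes 5
  Position 19 ')': depth becomes 4
  Position 20 ')': depth becomes 3
  Position 21 ')': depth becomes 2
  Position 22 ')': depth becomes 1
  Position 23 ')': depth becomes 0
Maximum depth reached: 5

5


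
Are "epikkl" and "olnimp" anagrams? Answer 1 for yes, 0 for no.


Strings: "epikkl", "olnimp"
Sorted first:  eikklp
Sorted second: ilmnop
Differ at position 0: 'e' vs 'i' => not anagrams

0


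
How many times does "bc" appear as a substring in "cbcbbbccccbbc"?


Searching for "bc" in "cbcbbbccccbbc"
Scanning each position:
  Position 0: "cb" => no
  Position 1: "bc" => MATCH
  Position 2: "cb" => no
  Position 3: "bb" => no
  Position 4: "bb" => no
  Position 5: "bc" => MATCH
  Position 6: "cc" => no
  Position 7: "cc" => no
  Position 8: "cc" => no
  Position 9: "cb" => no
  Position 10: "bb" => no
  Position 11: "bc" => MATCH
Total occurrences: 3

3


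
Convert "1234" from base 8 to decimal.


Input: "1234" in base 8
Positional expansion:
  Digit '1' (value 1) x 8^3 = 512
  Digit '2' (value 2) x 8^2 = 128
  Digit '3' (value 3) x 8^1 = 24
  Digit '4' (value 4) x 8^0 = 4
Sum = 668

668


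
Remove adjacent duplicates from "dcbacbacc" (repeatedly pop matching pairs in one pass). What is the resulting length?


Input: dcbacbacc
Stack-based adjacent duplicate removal:
  Read 'd': push. Stack: d
  Read 'c': push. Stack: dc
  Read 'b': push. Stack: dcb
  Read 'a': push. Stack: dcba
  Read 'c': push. Stack: dcbac
  Read 'b': push. Stack: dcbacb
  Read 'a': push. Stack: dcbacba
  Read 'c': push. Stack: dcbacbac
  Read 'c': matches stack top 'c' => pop. Stack: dcbacba
Final stack: "dcbacba" (length 7)

7


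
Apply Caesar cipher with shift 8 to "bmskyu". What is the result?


Caesar cipher: shift "bmskyu" by 8
  'b' (pos 1) + 8 = pos 9 = 'j'
  'm' (pos 12) + 8 = pos 20 = 'u'
  's' (pos 18) + 8 = pos 0 = 'a'
  'k' (pos 10) + 8 = pos 18 = 's'
  'y' (pos 24) + 8 = pos 6 = 'g'
  'u' (pos 20) + 8 = pos 2 = 'c'
Result: juasgc

juasgc


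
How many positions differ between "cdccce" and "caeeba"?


Comparing "cdccce" and "caeeba" position by position:
  Position 0: 'c' vs 'c' => same
  Position 1: 'd' vs 'a' => DIFFER
  Position 2: 'c' vs 'e' => DIFFER
  Position 3: 'c' vs 'e' => DIFFER
  Position 4: 'c' vs 'b' => DIFFER
  Position 5: 'e' vs 'a' => DIFFER
Positions that differ: 5

5


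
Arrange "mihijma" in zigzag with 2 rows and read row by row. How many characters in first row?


Zigzag "mihijma" into 2 rows:
Placing characters:
  'm' => row 0
  'i' => row 1
  'h' => row 0
  'i' => row 1
  'j' => row 0
  'm' => row 1
  'a' => row 0
Rows:
  Row 0: "mhja"
  Row 1: "iim"
First row length: 4

4


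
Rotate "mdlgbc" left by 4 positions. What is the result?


Input: "mdlgbc", rotate left by 4
First 4 characters: "mdlg"
Remaining characters: "bc"
Concatenate remaining + first: "bc" + "mdlg" = "bcmdlg"

bcmdlg


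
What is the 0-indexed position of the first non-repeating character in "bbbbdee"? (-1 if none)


Input: bbbbdee
Character frequencies:
  'b': 4
  'd': 1
  'e': 2
Scanning left to right for freq == 1:
  Position 0 ('b'): freq=4, skip
  Position 1 ('b'): freq=4, skip
  Position 2 ('b'): freq=4, skip
  Position 3 ('b'): freq=4, skip
  Position 4 ('d'): unique! => answer = 4

4


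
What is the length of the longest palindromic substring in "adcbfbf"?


Input: "adcbfbf"
Checking substrings for palindromes:
  [3:6] "bfb" (len 3) => palindrome
  [4:7] "fbf" (len 3) => palindrome
Longest palindromic substring: "bfb" with length 3

3


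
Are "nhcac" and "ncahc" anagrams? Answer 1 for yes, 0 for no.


Strings: "nhcac", "ncahc"
Sorted first:  acchn
Sorted second: acchn
Sorted forms match => anagrams

1


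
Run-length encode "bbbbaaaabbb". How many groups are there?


Input: bbbbaaaabbb
Scanning for consecutive runs:
  Group 1: 'b' x 4 (positions 0-3)
  Group 2: 'a' x 4 (positions 4-7)
  Group 3: 'b' x 3 (positions 8-10)
Total groups: 3

3


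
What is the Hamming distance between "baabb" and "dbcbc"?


Comparing "baabb" and "dbcbc" position by position:
  Position 0: 'b' vs 'd' => differ
  Position 1: 'a' vs 'b' => differ
  Position 2: 'a' vs 'c' => differ
  Position 3: 'b' vs 'b' => same
  Position 4: 'b' vs 'c' => differ
Total differences (Hamming distance): 4

4


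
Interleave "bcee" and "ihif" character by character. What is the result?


Interleaving "bcee" and "ihif":
  Position 0: 'b' from first, 'i' from second => "bi"
  Position 1: 'c' from first, 'h' from second => "ch"
  Position 2: 'e' from first, 'i' from second => "ei"
  Position 3: 'e' from first, 'f' from second => "ef"
Result: bicheief

bicheief


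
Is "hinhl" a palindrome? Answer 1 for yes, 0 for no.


Input: hinhl
Reversed: lhnih
  Compare pos 0 ('h') with pos 4 ('l'): MISMATCH
  Compare pos 1 ('i') with pos 3 ('h'): MISMATCH
Result: not a palindrome

0


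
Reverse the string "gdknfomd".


Input: gdknfomd
Reading characters right to left:
  Position 7: 'd'
  Position 6: 'm'
  Position 5: 'o'
  Position 4: 'f'
  Position 3: 'n'
  Position 2: 'k'
  Position 1: 'd'
  Position 0: 'g'
Reversed: dmofnkdg

dmofnkdg


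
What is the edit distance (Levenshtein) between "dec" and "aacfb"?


Computing edit distance: "dec" -> "aacfb"
DP table:
           a    a    c    f    b
      0    1    2    3    4    5
  d   1    1    2    3    4    5
  e   2    2    2    3    4    5
  c   3    3    3    2    3    4
Edit distance = dp[3][5] = 4

4


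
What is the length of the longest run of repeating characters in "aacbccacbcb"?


Input: "aacbccacbcb"
Scanning for longest run:
  Position 1 ('a'): continues run of 'a', length=2
  Position 2 ('c'): new char, reset run to 1
  Position 3 ('b'): new char, reset run to 1
  Position 4 ('c'): new char, reset run to 1
  Position 5 ('c'): continues run of 'c', length=2
  Position 6 ('a'): new char, reset run to 1
  Position 7 ('c'): new char, reset run to 1
  Position 8 ('b'): new char, reset run to 1
  Position 9 ('c'): new char, reset run to 1
  Position 10 ('b'): new char, reset run to 1
Longest run: 'a' with length 2

2


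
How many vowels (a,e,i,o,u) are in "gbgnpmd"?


Input: gbgnpmd
Checking each character:
  'g' at position 0: consonant
  'b' at position 1: consonant
  'g' at position 2: consonant
  'n' at position 3: consonant
  'p' at position 4: consonant
  'm' at position 5: consonant
  'd' at position 6: consonant
Total vowels: 0

0


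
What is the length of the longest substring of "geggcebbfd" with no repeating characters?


Input: "geggcebbfd"
Sliding window (track last position of each char):
  Position 0 ('g'): window [0,0] length 1 -- new best
  Position 1 ('e'): window [0,1] length 2 -- new best
  Position 2 ('g'): repeat (last at 0), move window start to 1
  Position 2 ('g'): window [1,2] length 2
  Position 3 ('g'): repeat (last at 2), move window start to 3
  Position 3 ('g'): window [3,3] length 1
  Position 4 ('c'): window [3,4] length 2
  Position 5 ('e'): window [3,5] length 3 -- new best
  Position 6 ('b'): window [3,6] length 4 -- new best
  Position 7 ('b'): repeat (last at 6), move window start to 7
  Position 7 ('b'): window [7,7] length 1
  Position 8 ('f'): window [7,8] length 2
  Position 9 ('d'): window [7,9] length 3
Longest substring with no repeats: "gceb" with length 4

4


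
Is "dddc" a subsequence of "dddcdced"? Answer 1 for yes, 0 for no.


Check if "dddc" is a subsequence of "dddcdced"
Greedy scan:
  Position 0 ('d'): matches sub[0] = 'd'
  Position 1 ('d'): matches sub[1] = 'd'
  Position 2 ('d'): matches sub[2] = 'd'
  Position 3 ('c'): matches sub[3] = 'c'
  Position 4 ('d'): no match needed
  Position 5 ('c'): no match needed
  Position 6 ('e'): no match needed
  Position 7 ('d'): no match needed
All 4 characters matched => is a subsequence

1


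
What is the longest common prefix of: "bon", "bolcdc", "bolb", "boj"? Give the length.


Words: bon, bolcdc, bolb, boj
  Position 0: all 'b' => match
  Position 1: all 'o' => match
  Position 2: ('n', 'l', 'l', 'j') => mismatch, stop
LCP = "bo" (length 2)

2


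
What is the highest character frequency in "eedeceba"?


Input: eedeceba
Character counts:
  'a': 1
  'b': 1
  'c': 1
  'd': 1
  'e': 4
Maximum frequency: 4

4


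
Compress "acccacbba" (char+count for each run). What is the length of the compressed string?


Input: acccacbba
Runs:
  'a' x 1 => "a1"
  'c' x 3 => "c3"
  'a' x 1 => "a1"
  'c' x 1 => "c1"
  'b' x 2 => "b2"
  'a' x 1 => "a1"
Compressed: "a1c3a1c1b2a1"
Compressed length: 12

12


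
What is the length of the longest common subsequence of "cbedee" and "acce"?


LCS of "cbedee" and "acce"
DP table:
           a    c    c    e
      0    0    0    0    0
  c   0    0    1    1    1
  b   0    0    1    1    1
  e   0    0    1    1    2
  d   0    0    1    1    2
  e   0    0    1    1    2
  e   0    0    1    1    2
LCS length = dp[6][4] = 2

2


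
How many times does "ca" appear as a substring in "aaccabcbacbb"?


Searching for "ca" in "aaccabcbacbb"
Scanning each position:
  Position 0: "aa" => no
  Position 1: "ac" => no
  Position 2: "cc" => no
  Position 3: "ca" => MATCH
  Position 4: "ab" => no
  Position 5: "bc" => no
  Position 6: "cb" => no
  Position 7: "ba" => no
  Position 8: "ac" => no
  Position 9: "cb" => no
  Position 10: "bb" => no
Total occurrences: 1

1


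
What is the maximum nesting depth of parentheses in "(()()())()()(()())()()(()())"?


Input: "(()()())()()(()())()()(()())"
Tracking depth:
  Position 0 '(': depth becomes 1
  Position 1 '(': depth becomes 2
  Position 2 ')': depth becomes 1
  Position 3 '(': depth becomes 2
  Position 4 ')': depth becomes 1
  Position 5 '(': depth becomes 2
  Position 6 ')': depth becomes 1
  Position 7 ')': depth becomes 0
  Position 8 '(': depth becomes 1
  Position 9 ')': depth becomes 0
  Position 10 '(': depth becomes 1
  Position 11 ')': depth becomes 0
  Position 12 '(': depth becomes 1
  Position 13 '(': depth becomes 2
  Position 14 ')': depth becomes 1
  Position 15 '(': depth becomes 2
  Position 16 ')': depth becomes 1
  Position 17 ')': depth becomes 0
  Position 18 '(': depth becomes 1
  Position 19 ')': depth becomes 0
  Position 20 '(': depth becomes 1
  Position 21 ')': depth becomes 0
  Position 22 '(': depth becomes 1
  Position 23 '(': depth becomes 2
  Position 24 ')': depth becomes 1
  Position 25 '(': depth becomes 2
  Position 26 ')': depth becomes 1
  Position 27 ')': depth becomes 0
Maximum depth reached: 2

2


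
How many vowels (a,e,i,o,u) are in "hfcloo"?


Input: hfcloo
Checking each character:
  'h' at position 0: consonant
  'f' at position 1: consonant
  'c' at position 2: consonant
  'l' at position 3: consonant
  'o' at position 4: vowel (running total: 1)
  'o' at position 5: vowel (running total: 2)
Total vowels: 2

2


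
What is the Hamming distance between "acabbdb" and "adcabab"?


Comparing "acabbdb" and "adcabab" position by position:
  Position 0: 'a' vs 'a' => same
  Position 1: 'c' vs 'd' => differ
  Position 2: 'a' vs 'c' => differ
  Position 3: 'b' vs 'a' => differ
  Position 4: 'b' vs 'b' => same
  Position 5: 'd' vs 'a' => differ
  Position 6: 'b' vs 'b' => same
Total differences (Hamming distance): 4

4


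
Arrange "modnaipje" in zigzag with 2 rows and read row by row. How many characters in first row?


Zigzag "modnaipje" into 2 rows:
Placing characters:
  'm' => row 0
  'o' => row 1
  'd' => row 0
  'n' => row 1
  'a' => row 0
  'i' => row 1
  'p' => row 0
  'j' => row 1
  'e' => row 0
Rows:
  Row 0: "mdape"
  Row 1: "onij"
First row length: 5

5


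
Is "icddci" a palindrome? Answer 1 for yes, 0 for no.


Input: icddci
Reversed: icddci
  Compare pos 0 ('i') with pos 5 ('i'): match
  Compare pos 1 ('c') with pos 4 ('c'): match
  Compare pos 2 ('d') with pos 3 ('d'): match
Result: palindrome

1


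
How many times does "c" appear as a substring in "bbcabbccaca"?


Searching for "c" in "bbcabbccaca"
Scanning each position:
  Position 0: "b" => no
  Position 1: "b" => no
  Position 2: "c" => MATCH
  Position 3: "a" => no
  Position 4: "b" => no
  Position 5: "b" => no
  Position 6: "c" => MATCH
  Position 7: "c" => MATCH
  Position 8: "a" => no
  Position 9: "c" => MATCH
  Position 10: "a" => no
Total occurrences: 4

4


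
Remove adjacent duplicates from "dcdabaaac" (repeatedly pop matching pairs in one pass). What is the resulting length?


Input: dcdabaaac
Stack-based adjacent duplicate removal:
  Read 'd': push. Stack: d
  Read 'c': push. Stack: dc
  Read 'd': push. Stack: dcd
  Read 'a': push. Stack: dcda
  Read 'b': push. Stack: dcdab
  Read 'a': push. Stack: dcdaba
  Read 'a': matches stack top 'a' => pop. Stack: dcdab
  Read 'a': push. Stack: dcdaba
  Read 'c': push. Stack: dcdabac
Final stack: "dcdabac" (length 7)

7


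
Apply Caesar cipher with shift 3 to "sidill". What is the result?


Caesar cipher: shift "sidill" by 3
  's' (pos 18) + 3 = pos 21 = 'v'
  'i' (pos 8) + 3 = pos 11 = 'l'
  'd' (pos 3) + 3 = pos 6 = 'g'
  'i' (pos 8) + 3 = pos 11 = 'l'
  'l' (pos 11) + 3 = pos 14 = 'o'
  'l' (pos 11) + 3 = pos 14 = 'o'
Result: vlgloo

vlgloo


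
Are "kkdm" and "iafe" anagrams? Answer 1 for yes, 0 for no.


Strings: "kkdm", "iafe"
Sorted first:  dkkm
Sorted second: aefi
Differ at position 0: 'd' vs 'a' => not anagrams

0


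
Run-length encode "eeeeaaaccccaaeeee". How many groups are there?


Input: eeeeaaaccccaaeeee
Scanning for consecutive runs:
  Group 1: 'e' x 4 (positions 0-3)
  Group 2: 'a' x 3 (positions 4-6)
  Group 3: 'c' x 4 (positions 7-10)
  Group 4: 'a' x 2 (positions 11-12)
  Group 5: 'e' x 4 (positions 13-16)
Total groups: 5

5


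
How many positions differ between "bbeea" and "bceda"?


Comparing "bbeea" and "bceda" position by position:
  Position 0: 'b' vs 'b' => same
  Position 1: 'b' vs 'c' => DIFFER
  Position 2: 'e' vs 'e' => same
  Position 3: 'e' vs 'd' => DIFFER
  Position 4: 'a' vs 'a' => same
Positions that differ: 2

2


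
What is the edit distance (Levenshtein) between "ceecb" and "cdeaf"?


Computing edit distance: "ceecb" -> "cdeaf"
DP table:
           c    d    e    a    f
      0    1    2    3    4    5
  c   1    0    1    2    3    4
  e   2    1    1    1    2    3
  e   3    2    2    1    2    3
  c   4    3    3    2    2    3
  b   5    4    4    3    3    3
Edit distance = dp[5][5] = 3

3


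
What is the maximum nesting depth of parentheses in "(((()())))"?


Input: "(((()())))"
Tracking depth:
  Position 0 '(': depth becomes 1
  Position 1 '(': depth becomes 2
  Position 2 '(': depth becomes 3
  Position 3 '(': depth becomes 4
  Position 4 ')': depth becomes 3
  Position 5 '(': depth becomes 4
  Position 6 ')': depth becomes 3
  Position 7 ')': depth becomes 2
  Position 8 ')': depth becomes 1
  Position 9 ')': depth becomes 0
Maximum depth reached: 4

4


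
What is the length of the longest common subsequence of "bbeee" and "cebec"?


LCS of "bbeee" and "cebec"
DP table:
           c    e    b    e    c
      0    0    0    0    0    0
  b   0    0    0    1    1    1
  b   0    0    0    1    1    1
  e   0    0    1    1    2    2
  e   0    0    1    1    2    2
  e   0    0    1    1    2    2
LCS length = dp[5][5] = 2

2


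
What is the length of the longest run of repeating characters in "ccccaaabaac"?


Input: "ccccaaabaac"
Scanning for longest run:
  Position 1 ('c'): continues run of 'c', length=2
  Position 2 ('c'): continues run of 'c', length=3
  Position 3 ('c'): continues run of 'c', length=4
  Position 4 ('a'): new char, reset run to 1
  Position 5 ('a'): continues run of 'a', length=2
  Position 6 ('a'): continues run of 'a', length=3
  Position 7 ('b'): new char, reset run to 1
  Position 8 ('a'): new char, reset run to 1
  Position 9 ('a'): continues run of 'a', length=2
  Position 10 ('c'): new char, reset run to 1
Longest run: 'c' with length 4

4


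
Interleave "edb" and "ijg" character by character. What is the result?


Interleaving "edb" and "ijg":
  Position 0: 'e' from first, 'i' from second => "ei"
  Position 1: 'd' from first, 'j' from second => "dj"
  Position 2: 'b' from first, 'g' from second => "bg"
Result: eidjbg

eidjbg


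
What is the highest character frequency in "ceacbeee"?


Input: ceacbeee
Character counts:
  'a': 1
  'b': 1
  'c': 2
  'e': 4
Maximum frequency: 4

4


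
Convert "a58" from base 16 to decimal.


Input: "a58" in base 16
Positional expansion:
  Digit 'a' (value 10) x 16^2 = 2560
  Digit '5' (value 5) x 16^1 = 80
  Digit '8' (value 8) x 16^0 = 8
Sum = 2648

2648


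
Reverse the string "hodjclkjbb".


Input: hodjclkjbb
Reading characters right to left:
  Position 9: 'b'
  Position 8: 'b'
  Position 7: 'j'
  Position 6: 'k'
  Position 5: 'l'
  Position 4: 'c'
  Position 3: 'j'
  Position 2: 'd'
  Position 1: 'o'
  Position 0: 'h'
Reversed: bbjklcjdoh

bbjklcjdoh


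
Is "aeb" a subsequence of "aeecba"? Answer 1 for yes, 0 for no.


Check if "aeb" is a subsequence of "aeecba"
Greedy scan:
  Position 0 ('a'): matches sub[0] = 'a'
  Position 1 ('e'): matches sub[1] = 'e'
  Position 2 ('e'): no match needed
  Position 3 ('c'): no match needed
  Position 4 ('b'): matches sub[2] = 'b'
  Position 5 ('a'): no match needed
All 3 characters matched => is a subsequence

1


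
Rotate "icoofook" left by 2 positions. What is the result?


Input: "icoofook", rotate left by 2
First 2 characters: "ic"
Remaining characters: "oofook"
Concatenate remaining + first: "oofook" + "ic" = "oofookic"

oofookic


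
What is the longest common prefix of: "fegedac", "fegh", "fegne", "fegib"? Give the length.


Words: fegedac, fegh, fegne, fegib
  Position 0: all 'f' => match
  Position 1: all 'e' => match
  Position 2: all 'g' => match
  Position 3: ('e', 'h', 'n', 'i') => mismatch, stop
LCP = "feg" (length 3)

3


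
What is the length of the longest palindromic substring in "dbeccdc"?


Input: "dbeccdc"
Checking substrings for palindromes:
  [4:7] "cdc" (len 3) => palindrome
  [3:5] "cc" (len 2) => palindrome
Longest palindromic substring: "cdc" with length 3

3


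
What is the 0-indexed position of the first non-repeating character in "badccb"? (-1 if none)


Input: badccb
Character frequencies:
  'a': 1
  'b': 2
  'c': 2
  'd': 1
Scanning left to right for freq == 1:
  Position 0 ('b'): freq=2, skip
  Position 1 ('a'): unique! => answer = 1

1


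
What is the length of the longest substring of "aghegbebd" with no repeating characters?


Input: "aghegbebd"
Sliding window (track last position of each char):
  Position 0 ('a'): window [0,0] length 1 -- new best
  Position 1 ('g'): window [0,1] length 2 -- new best
  Position 2 ('h'): window [0,2] length 3 -- new best
  Position 3 ('e'): window [0,3] length 4 -- new best
  Position 4 ('g'): repeat (last at 1), move window start to 2
  Position 4 ('g'): window [2,4] length 3
  Position 5 ('b'): window [2,5] length 4
  Position 6 ('e'): repeat (last at 3), move window start to 4
  Position 6 ('e'): window [4,6] length 3
  Position 7 ('b'): repeat (last at 5), move window start to 6
  Position 7 ('b'): window [6,7] length 2
  Position 8 ('d'): window [6,8] length 3
Longest substring with no repeats: "aghe" with length 4

4


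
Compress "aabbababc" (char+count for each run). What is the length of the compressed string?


Input: aabbababc
Runs:
  'a' x 2 => "a2"
  'b' x 2 => "b2"
  'a' x 1 => "a1"
  'b' x 1 => "b1"
  'a' x 1 => "a1"
  'b' x 1 => "b1"
  'c' x 1 => "c1"
Compressed: "a2b2a1b1a1b1c1"
Compressed length: 14

14


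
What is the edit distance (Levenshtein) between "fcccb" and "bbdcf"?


Computing edit distance: "fcccb" -> "bbdcf"
DP table:
           b    b    d    c    f
      0    1    2    3    4    5
  f   1    1    2    3    4    4
  c   2    2    2    3    3    4
  c   3    3    3    3    3    4
  c   4    4    4    4    3    4
  b   5    4    4    5    4    4
Edit distance = dp[5][5] = 4

4


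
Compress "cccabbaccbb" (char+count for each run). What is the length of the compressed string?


Input: cccabbaccbb
Runs:
  'c' x 3 => "c3"
  'a' x 1 => "a1"
  'b' x 2 => "b2"
  'a' x 1 => "a1"
  'c' x 2 => "c2"
  'b' x 2 => "b2"
Compressed: "c3a1b2a1c2b2"
Compressed length: 12

12


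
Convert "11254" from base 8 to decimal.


Input: "11254" in base 8
Positional expansion:
  Digit '1' (value 1) x 8^4 = 4096
  Digit '1' (value 1) x 8^3 = 512
  Digit '2' (value 2) x 8^2 = 128
  Digit '5' (value 5) x 8^1 = 40
  Digit '4' (value 4) x 8^0 = 4
Sum = 4780

4780


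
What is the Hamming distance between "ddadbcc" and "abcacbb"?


Comparing "ddadbcc" and "abcacbb" position by position:
  Position 0: 'd' vs 'a' => differ
  Position 1: 'd' vs 'b' => differ
  Position 2: 'a' vs 'c' => differ
  Position 3: 'd' vs 'a' => differ
  Position 4: 'b' vs 'c' => differ
  Position 5: 'c' vs 'b' => differ
  Position 6: 'c' vs 'b' => differ
Total differences (Hamming distance): 7

7


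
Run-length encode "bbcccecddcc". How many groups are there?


Input: bbcccecddcc
Scanning for consecutive runs:
  Group 1: 'b' x 2 (positions 0-1)
  Group 2: 'c' x 3 (positions 2-4)
  Group 3: 'e' x 1 (positions 5-5)
  Group 4: 'c' x 1 (positions 6-6)
  Group 5: 'd' x 2 (positions 7-8)
  Group 6: 'c' x 2 (positions 9-10)
Total groups: 6

6


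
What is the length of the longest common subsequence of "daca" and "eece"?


LCS of "daca" and "eece"
DP table:
           e    e    c    e
      0    0    0    0    0
  d   0    0    0    0    0
  a   0    0    0    0    0
  c   0    0    0    1    1
  a   0    0    0    1    1
LCS length = dp[4][4] = 1

1


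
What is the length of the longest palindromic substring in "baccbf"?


Input: "baccbf"
Checking substrings for palindromes:
  [2:4] "cc" (len 2) => palindrome
Longest palindromic substring: "cc" with length 2

2


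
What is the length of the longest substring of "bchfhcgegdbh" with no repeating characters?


Input: "bchfhcgegdbh"
Sliding window (track last position of each char):
  Position 0 ('b'): window [0,0] length 1 -- new best
  Position 1 ('c'): window [0,1] length 2 -- new best
  Position 2 ('h'): window [0,2] length 3 -- new best
  Position 3 ('f'): window [0,3] length 4 -- new best
  Position 4 ('h'): repeat (last at 2), move window start to 3
  Position 4 ('h'): window [3,4] length 2
  Position 5 ('c'): window [3,5] length 3
  Position 6 ('g'): window [3,6] length 4
  Position 7 ('e'): window [3,7] length 5 -- new best
  Position 8 ('g'): repeat (last at 6), move window start to 7
  Position 8 ('g'): window [7,8] length 2
  Position 9 ('d'): window [7,9] length 3
  Position 10 ('b'): window [7,10] length 4
  Position 11 ('h'): window [7,11] length 5
Longest substring with no repeats: "fhcge" with length 5

5


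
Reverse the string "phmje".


Input: phmje
Reading characters right to left:
  Position 4: 'e'
  Position 3: 'j'
  Position 2: 'm'
  Position 1: 'h'
  Position 0: 'p'
Reversed: ejmhp

ejmhp
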